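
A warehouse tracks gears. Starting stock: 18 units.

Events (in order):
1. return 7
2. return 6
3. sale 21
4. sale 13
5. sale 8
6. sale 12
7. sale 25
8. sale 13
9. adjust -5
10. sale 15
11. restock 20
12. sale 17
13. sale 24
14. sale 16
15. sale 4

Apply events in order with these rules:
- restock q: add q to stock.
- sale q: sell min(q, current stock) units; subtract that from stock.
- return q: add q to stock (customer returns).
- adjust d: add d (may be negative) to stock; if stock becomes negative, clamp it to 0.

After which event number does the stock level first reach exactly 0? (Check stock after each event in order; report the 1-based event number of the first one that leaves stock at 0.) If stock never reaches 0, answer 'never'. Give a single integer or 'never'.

Processing events:
Start: stock = 18
  Event 1 (return 7): 18 + 7 = 25
  Event 2 (return 6): 25 + 6 = 31
  Event 3 (sale 21): sell min(21,31)=21. stock: 31 - 21 = 10. total_sold = 21
  Event 4 (sale 13): sell min(13,10)=10. stock: 10 - 10 = 0. total_sold = 31
  Event 5 (sale 8): sell min(8,0)=0. stock: 0 - 0 = 0. total_sold = 31
  Event 6 (sale 12): sell min(12,0)=0. stock: 0 - 0 = 0. total_sold = 31
  Event 7 (sale 25): sell min(25,0)=0. stock: 0 - 0 = 0. total_sold = 31
  Event 8 (sale 13): sell min(13,0)=0. stock: 0 - 0 = 0. total_sold = 31
  Event 9 (adjust -5): 0 + -5 = 0 (clamped to 0)
  Event 10 (sale 15): sell min(15,0)=0. stock: 0 - 0 = 0. total_sold = 31
  Event 11 (restock 20): 0 + 20 = 20
  Event 12 (sale 17): sell min(17,20)=17. stock: 20 - 17 = 3. total_sold = 48
  Event 13 (sale 24): sell min(24,3)=3. stock: 3 - 3 = 0. total_sold = 51
  Event 14 (sale 16): sell min(16,0)=0. stock: 0 - 0 = 0. total_sold = 51
  Event 15 (sale 4): sell min(4,0)=0. stock: 0 - 0 = 0. total_sold = 51
Final: stock = 0, total_sold = 51

First zero at event 4.

Answer: 4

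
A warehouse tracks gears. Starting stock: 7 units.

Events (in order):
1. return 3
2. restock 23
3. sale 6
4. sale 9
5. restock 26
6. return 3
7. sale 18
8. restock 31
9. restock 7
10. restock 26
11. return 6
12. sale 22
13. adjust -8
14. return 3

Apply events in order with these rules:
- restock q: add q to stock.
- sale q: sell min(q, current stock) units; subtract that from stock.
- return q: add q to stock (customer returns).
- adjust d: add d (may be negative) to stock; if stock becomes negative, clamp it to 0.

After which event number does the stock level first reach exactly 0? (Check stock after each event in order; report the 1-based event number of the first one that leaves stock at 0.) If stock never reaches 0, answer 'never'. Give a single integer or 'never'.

Answer: never

Derivation:
Processing events:
Start: stock = 7
  Event 1 (return 3): 7 + 3 = 10
  Event 2 (restock 23): 10 + 23 = 33
  Event 3 (sale 6): sell min(6,33)=6. stock: 33 - 6 = 27. total_sold = 6
  Event 4 (sale 9): sell min(9,27)=9. stock: 27 - 9 = 18. total_sold = 15
  Event 5 (restock 26): 18 + 26 = 44
  Event 6 (return 3): 44 + 3 = 47
  Event 7 (sale 18): sell min(18,47)=18. stock: 47 - 18 = 29. total_sold = 33
  Event 8 (restock 31): 29 + 31 = 60
  Event 9 (restock 7): 60 + 7 = 67
  Event 10 (restock 26): 67 + 26 = 93
  Event 11 (return 6): 93 + 6 = 99
  Event 12 (sale 22): sell min(22,99)=22. stock: 99 - 22 = 77. total_sold = 55
  Event 13 (adjust -8): 77 + -8 = 69
  Event 14 (return 3): 69 + 3 = 72
Final: stock = 72, total_sold = 55

Stock never reaches 0.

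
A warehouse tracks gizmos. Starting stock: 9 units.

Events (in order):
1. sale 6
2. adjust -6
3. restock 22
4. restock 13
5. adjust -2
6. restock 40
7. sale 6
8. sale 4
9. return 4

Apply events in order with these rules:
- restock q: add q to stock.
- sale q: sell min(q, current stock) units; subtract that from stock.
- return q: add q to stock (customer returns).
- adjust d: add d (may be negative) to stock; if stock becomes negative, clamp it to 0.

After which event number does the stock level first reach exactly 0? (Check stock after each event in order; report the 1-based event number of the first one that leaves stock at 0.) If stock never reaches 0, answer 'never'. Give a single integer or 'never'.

Processing events:
Start: stock = 9
  Event 1 (sale 6): sell min(6,9)=6. stock: 9 - 6 = 3. total_sold = 6
  Event 2 (adjust -6): 3 + -6 = 0 (clamped to 0)
  Event 3 (restock 22): 0 + 22 = 22
  Event 4 (restock 13): 22 + 13 = 35
  Event 5 (adjust -2): 35 + -2 = 33
  Event 6 (restock 40): 33 + 40 = 73
  Event 7 (sale 6): sell min(6,73)=6. stock: 73 - 6 = 67. total_sold = 12
  Event 8 (sale 4): sell min(4,67)=4. stock: 67 - 4 = 63. total_sold = 16
  Event 9 (return 4): 63 + 4 = 67
Final: stock = 67, total_sold = 16

First zero at event 2.

Answer: 2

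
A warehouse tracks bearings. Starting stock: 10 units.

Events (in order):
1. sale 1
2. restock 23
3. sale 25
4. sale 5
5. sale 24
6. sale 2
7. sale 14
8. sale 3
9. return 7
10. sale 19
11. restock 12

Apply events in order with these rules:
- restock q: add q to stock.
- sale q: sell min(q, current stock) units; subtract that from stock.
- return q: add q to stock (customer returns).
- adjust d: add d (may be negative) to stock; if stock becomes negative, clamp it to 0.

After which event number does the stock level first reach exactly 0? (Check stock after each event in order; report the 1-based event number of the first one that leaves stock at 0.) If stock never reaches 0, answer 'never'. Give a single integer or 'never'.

Processing events:
Start: stock = 10
  Event 1 (sale 1): sell min(1,10)=1. stock: 10 - 1 = 9. total_sold = 1
  Event 2 (restock 23): 9 + 23 = 32
  Event 3 (sale 25): sell min(25,32)=25. stock: 32 - 25 = 7. total_sold = 26
  Event 4 (sale 5): sell min(5,7)=5. stock: 7 - 5 = 2. total_sold = 31
  Event 5 (sale 24): sell min(24,2)=2. stock: 2 - 2 = 0. total_sold = 33
  Event 6 (sale 2): sell min(2,0)=0. stock: 0 - 0 = 0. total_sold = 33
  Event 7 (sale 14): sell min(14,0)=0. stock: 0 - 0 = 0. total_sold = 33
  Event 8 (sale 3): sell min(3,0)=0. stock: 0 - 0 = 0. total_sold = 33
  Event 9 (return 7): 0 + 7 = 7
  Event 10 (sale 19): sell min(19,7)=7. stock: 7 - 7 = 0. total_sold = 40
  Event 11 (restock 12): 0 + 12 = 12
Final: stock = 12, total_sold = 40

First zero at event 5.

Answer: 5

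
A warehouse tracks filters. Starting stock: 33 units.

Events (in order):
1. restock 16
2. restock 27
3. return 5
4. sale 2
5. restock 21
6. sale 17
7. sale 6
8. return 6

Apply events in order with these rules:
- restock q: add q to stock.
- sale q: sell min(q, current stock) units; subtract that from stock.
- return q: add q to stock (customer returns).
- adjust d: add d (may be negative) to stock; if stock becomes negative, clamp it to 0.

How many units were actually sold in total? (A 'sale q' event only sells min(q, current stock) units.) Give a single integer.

Processing events:
Start: stock = 33
  Event 1 (restock 16): 33 + 16 = 49
  Event 2 (restock 27): 49 + 27 = 76
  Event 3 (return 5): 76 + 5 = 81
  Event 4 (sale 2): sell min(2,81)=2. stock: 81 - 2 = 79. total_sold = 2
  Event 5 (restock 21): 79 + 21 = 100
  Event 6 (sale 17): sell min(17,100)=17. stock: 100 - 17 = 83. total_sold = 19
  Event 7 (sale 6): sell min(6,83)=6. stock: 83 - 6 = 77. total_sold = 25
  Event 8 (return 6): 77 + 6 = 83
Final: stock = 83, total_sold = 25

Answer: 25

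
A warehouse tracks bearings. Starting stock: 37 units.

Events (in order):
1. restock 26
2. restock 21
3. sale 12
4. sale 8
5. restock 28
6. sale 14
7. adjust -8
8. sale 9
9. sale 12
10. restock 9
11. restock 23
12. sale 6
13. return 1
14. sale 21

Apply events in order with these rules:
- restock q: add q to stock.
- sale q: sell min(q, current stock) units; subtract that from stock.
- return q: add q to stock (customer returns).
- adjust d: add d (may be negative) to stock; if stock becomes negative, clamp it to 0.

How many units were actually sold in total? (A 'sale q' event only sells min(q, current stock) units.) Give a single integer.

Answer: 82

Derivation:
Processing events:
Start: stock = 37
  Event 1 (restock 26): 37 + 26 = 63
  Event 2 (restock 21): 63 + 21 = 84
  Event 3 (sale 12): sell min(12,84)=12. stock: 84 - 12 = 72. total_sold = 12
  Event 4 (sale 8): sell min(8,72)=8. stock: 72 - 8 = 64. total_sold = 20
  Event 5 (restock 28): 64 + 28 = 92
  Event 6 (sale 14): sell min(14,92)=14. stock: 92 - 14 = 78. total_sold = 34
  Event 7 (adjust -8): 78 + -8 = 70
  Event 8 (sale 9): sell min(9,70)=9. stock: 70 - 9 = 61. total_sold = 43
  Event 9 (sale 12): sell min(12,61)=12. stock: 61 - 12 = 49. total_sold = 55
  Event 10 (restock 9): 49 + 9 = 58
  Event 11 (restock 23): 58 + 23 = 81
  Event 12 (sale 6): sell min(6,81)=6. stock: 81 - 6 = 75. total_sold = 61
  Event 13 (return 1): 75 + 1 = 76
  Event 14 (sale 21): sell min(21,76)=21. stock: 76 - 21 = 55. total_sold = 82
Final: stock = 55, total_sold = 82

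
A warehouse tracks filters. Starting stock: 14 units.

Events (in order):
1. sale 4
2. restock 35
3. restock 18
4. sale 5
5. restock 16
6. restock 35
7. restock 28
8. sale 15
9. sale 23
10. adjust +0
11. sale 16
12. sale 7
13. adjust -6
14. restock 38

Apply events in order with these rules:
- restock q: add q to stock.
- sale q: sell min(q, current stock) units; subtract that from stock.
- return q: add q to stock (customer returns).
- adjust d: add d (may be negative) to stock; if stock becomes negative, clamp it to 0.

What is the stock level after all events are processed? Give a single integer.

Answer: 108

Derivation:
Processing events:
Start: stock = 14
  Event 1 (sale 4): sell min(4,14)=4. stock: 14 - 4 = 10. total_sold = 4
  Event 2 (restock 35): 10 + 35 = 45
  Event 3 (restock 18): 45 + 18 = 63
  Event 4 (sale 5): sell min(5,63)=5. stock: 63 - 5 = 58. total_sold = 9
  Event 5 (restock 16): 58 + 16 = 74
  Event 6 (restock 35): 74 + 35 = 109
  Event 7 (restock 28): 109 + 28 = 137
  Event 8 (sale 15): sell min(15,137)=15. stock: 137 - 15 = 122. total_sold = 24
  Event 9 (sale 23): sell min(23,122)=23. stock: 122 - 23 = 99. total_sold = 47
  Event 10 (adjust +0): 99 + 0 = 99
  Event 11 (sale 16): sell min(16,99)=16. stock: 99 - 16 = 83. total_sold = 63
  Event 12 (sale 7): sell min(7,83)=7. stock: 83 - 7 = 76. total_sold = 70
  Event 13 (adjust -6): 76 + -6 = 70
  Event 14 (restock 38): 70 + 38 = 108
Final: stock = 108, total_sold = 70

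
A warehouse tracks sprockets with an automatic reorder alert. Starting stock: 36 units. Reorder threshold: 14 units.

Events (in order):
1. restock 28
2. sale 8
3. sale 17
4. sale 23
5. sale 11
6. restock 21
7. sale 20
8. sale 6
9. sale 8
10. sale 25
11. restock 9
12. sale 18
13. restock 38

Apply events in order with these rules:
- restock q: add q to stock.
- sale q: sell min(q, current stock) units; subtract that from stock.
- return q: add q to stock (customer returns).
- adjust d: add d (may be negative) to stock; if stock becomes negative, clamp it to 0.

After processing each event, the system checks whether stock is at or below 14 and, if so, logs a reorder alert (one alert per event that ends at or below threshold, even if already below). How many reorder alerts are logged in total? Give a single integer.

Answer: 7

Derivation:
Processing events:
Start: stock = 36
  Event 1 (restock 28): 36 + 28 = 64
  Event 2 (sale 8): sell min(8,64)=8. stock: 64 - 8 = 56. total_sold = 8
  Event 3 (sale 17): sell min(17,56)=17. stock: 56 - 17 = 39. total_sold = 25
  Event 4 (sale 23): sell min(23,39)=23. stock: 39 - 23 = 16. total_sold = 48
  Event 5 (sale 11): sell min(11,16)=11. stock: 16 - 11 = 5. total_sold = 59
  Event 6 (restock 21): 5 + 21 = 26
  Event 7 (sale 20): sell min(20,26)=20. stock: 26 - 20 = 6. total_sold = 79
  Event 8 (sale 6): sell min(6,6)=6. stock: 6 - 6 = 0. total_sold = 85
  Event 9 (sale 8): sell min(8,0)=0. stock: 0 - 0 = 0. total_sold = 85
  Event 10 (sale 25): sell min(25,0)=0. stock: 0 - 0 = 0. total_sold = 85
  Event 11 (restock 9): 0 + 9 = 9
  Event 12 (sale 18): sell min(18,9)=9. stock: 9 - 9 = 0. total_sold = 94
  Event 13 (restock 38): 0 + 38 = 38
Final: stock = 38, total_sold = 94

Checking against threshold 14:
  After event 1: stock=64 > 14
  After event 2: stock=56 > 14
  After event 3: stock=39 > 14
  After event 4: stock=16 > 14
  After event 5: stock=5 <= 14 -> ALERT
  After event 6: stock=26 > 14
  After event 7: stock=6 <= 14 -> ALERT
  After event 8: stock=0 <= 14 -> ALERT
  After event 9: stock=0 <= 14 -> ALERT
  After event 10: stock=0 <= 14 -> ALERT
  After event 11: stock=9 <= 14 -> ALERT
  After event 12: stock=0 <= 14 -> ALERT
  After event 13: stock=38 > 14
Alert events: [5, 7, 8, 9, 10, 11, 12]. Count = 7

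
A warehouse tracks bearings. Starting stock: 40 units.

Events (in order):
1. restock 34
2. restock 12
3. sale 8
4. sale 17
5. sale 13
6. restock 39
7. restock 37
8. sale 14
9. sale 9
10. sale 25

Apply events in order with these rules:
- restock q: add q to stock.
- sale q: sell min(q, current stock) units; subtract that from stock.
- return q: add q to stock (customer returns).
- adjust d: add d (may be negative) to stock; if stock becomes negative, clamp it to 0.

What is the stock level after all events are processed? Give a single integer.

Answer: 76

Derivation:
Processing events:
Start: stock = 40
  Event 1 (restock 34): 40 + 34 = 74
  Event 2 (restock 12): 74 + 12 = 86
  Event 3 (sale 8): sell min(8,86)=8. stock: 86 - 8 = 78. total_sold = 8
  Event 4 (sale 17): sell min(17,78)=17. stock: 78 - 17 = 61. total_sold = 25
  Event 5 (sale 13): sell min(13,61)=13. stock: 61 - 13 = 48. total_sold = 38
  Event 6 (restock 39): 48 + 39 = 87
  Event 7 (restock 37): 87 + 37 = 124
  Event 8 (sale 14): sell min(14,124)=14. stock: 124 - 14 = 110. total_sold = 52
  Event 9 (sale 9): sell min(9,110)=9. stock: 110 - 9 = 101. total_sold = 61
  Event 10 (sale 25): sell min(25,101)=25. stock: 101 - 25 = 76. total_sold = 86
Final: stock = 76, total_sold = 86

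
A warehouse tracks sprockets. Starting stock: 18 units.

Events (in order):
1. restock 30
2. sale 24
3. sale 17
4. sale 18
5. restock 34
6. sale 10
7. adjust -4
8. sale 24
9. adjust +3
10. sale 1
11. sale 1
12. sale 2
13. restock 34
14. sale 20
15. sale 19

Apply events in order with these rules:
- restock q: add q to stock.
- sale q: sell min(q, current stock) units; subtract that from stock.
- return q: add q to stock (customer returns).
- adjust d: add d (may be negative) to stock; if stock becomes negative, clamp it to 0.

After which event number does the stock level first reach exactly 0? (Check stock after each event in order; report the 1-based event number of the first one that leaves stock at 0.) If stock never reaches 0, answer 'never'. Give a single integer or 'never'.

Processing events:
Start: stock = 18
  Event 1 (restock 30): 18 + 30 = 48
  Event 2 (sale 24): sell min(24,48)=24. stock: 48 - 24 = 24. total_sold = 24
  Event 3 (sale 17): sell min(17,24)=17. stock: 24 - 17 = 7. total_sold = 41
  Event 4 (sale 18): sell min(18,7)=7. stock: 7 - 7 = 0. total_sold = 48
  Event 5 (restock 34): 0 + 34 = 34
  Event 6 (sale 10): sell min(10,34)=10. stock: 34 - 10 = 24. total_sold = 58
  Event 7 (adjust -4): 24 + -4 = 20
  Event 8 (sale 24): sell min(24,20)=20. stock: 20 - 20 = 0. total_sold = 78
  Event 9 (adjust +3): 0 + 3 = 3
  Event 10 (sale 1): sell min(1,3)=1. stock: 3 - 1 = 2. total_sold = 79
  Event 11 (sale 1): sell min(1,2)=1. stock: 2 - 1 = 1. total_sold = 80
  Event 12 (sale 2): sell min(2,1)=1. stock: 1 - 1 = 0. total_sold = 81
  Event 13 (restock 34): 0 + 34 = 34
  Event 14 (sale 20): sell min(20,34)=20. stock: 34 - 20 = 14. total_sold = 101
  Event 15 (sale 19): sell min(19,14)=14. stock: 14 - 14 = 0. total_sold = 115
Final: stock = 0, total_sold = 115

First zero at event 4.

Answer: 4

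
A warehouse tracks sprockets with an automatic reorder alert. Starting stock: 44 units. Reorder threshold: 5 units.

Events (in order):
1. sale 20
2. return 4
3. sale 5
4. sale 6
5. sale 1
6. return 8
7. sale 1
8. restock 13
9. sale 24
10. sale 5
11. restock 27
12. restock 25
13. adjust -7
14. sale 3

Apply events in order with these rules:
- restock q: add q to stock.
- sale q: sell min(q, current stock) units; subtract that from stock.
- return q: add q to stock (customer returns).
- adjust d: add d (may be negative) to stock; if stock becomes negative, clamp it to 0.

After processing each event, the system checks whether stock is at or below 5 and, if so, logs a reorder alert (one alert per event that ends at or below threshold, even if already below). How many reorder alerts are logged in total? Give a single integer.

Processing events:
Start: stock = 44
  Event 1 (sale 20): sell min(20,44)=20. stock: 44 - 20 = 24. total_sold = 20
  Event 2 (return 4): 24 + 4 = 28
  Event 3 (sale 5): sell min(5,28)=5. stock: 28 - 5 = 23. total_sold = 25
  Event 4 (sale 6): sell min(6,23)=6. stock: 23 - 6 = 17. total_sold = 31
  Event 5 (sale 1): sell min(1,17)=1. stock: 17 - 1 = 16. total_sold = 32
  Event 6 (return 8): 16 + 8 = 24
  Event 7 (sale 1): sell min(1,24)=1. stock: 24 - 1 = 23. total_sold = 33
  Event 8 (restock 13): 23 + 13 = 36
  Event 9 (sale 24): sell min(24,36)=24. stock: 36 - 24 = 12. total_sold = 57
  Event 10 (sale 5): sell min(5,12)=5. stock: 12 - 5 = 7. total_sold = 62
  Event 11 (restock 27): 7 + 27 = 34
  Event 12 (restock 25): 34 + 25 = 59
  Event 13 (adjust -7): 59 + -7 = 52
  Event 14 (sale 3): sell min(3,52)=3. stock: 52 - 3 = 49. total_sold = 65
Final: stock = 49, total_sold = 65

Checking against threshold 5:
  After event 1: stock=24 > 5
  After event 2: stock=28 > 5
  After event 3: stock=23 > 5
  After event 4: stock=17 > 5
  After event 5: stock=16 > 5
  After event 6: stock=24 > 5
  After event 7: stock=23 > 5
  After event 8: stock=36 > 5
  After event 9: stock=12 > 5
  After event 10: stock=7 > 5
  After event 11: stock=34 > 5
  After event 12: stock=59 > 5
  After event 13: stock=52 > 5
  After event 14: stock=49 > 5
Alert events: []. Count = 0

Answer: 0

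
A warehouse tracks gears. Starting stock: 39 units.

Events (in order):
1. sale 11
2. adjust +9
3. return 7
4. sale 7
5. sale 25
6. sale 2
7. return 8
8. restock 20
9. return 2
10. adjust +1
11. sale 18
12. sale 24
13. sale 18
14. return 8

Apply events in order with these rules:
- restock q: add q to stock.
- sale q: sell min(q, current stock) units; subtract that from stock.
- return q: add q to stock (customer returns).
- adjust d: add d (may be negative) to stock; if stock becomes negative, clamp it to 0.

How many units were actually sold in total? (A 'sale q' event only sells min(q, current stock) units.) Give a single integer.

Processing events:
Start: stock = 39
  Event 1 (sale 11): sell min(11,39)=11. stock: 39 - 11 = 28. total_sold = 11
  Event 2 (adjust +9): 28 + 9 = 37
  Event 3 (return 7): 37 + 7 = 44
  Event 4 (sale 7): sell min(7,44)=7. stock: 44 - 7 = 37. total_sold = 18
  Event 5 (sale 25): sell min(25,37)=25. stock: 37 - 25 = 12. total_sold = 43
  Event 6 (sale 2): sell min(2,12)=2. stock: 12 - 2 = 10. total_sold = 45
  Event 7 (return 8): 10 + 8 = 18
  Event 8 (restock 20): 18 + 20 = 38
  Event 9 (return 2): 38 + 2 = 40
  Event 10 (adjust +1): 40 + 1 = 41
  Event 11 (sale 18): sell min(18,41)=18. stock: 41 - 18 = 23. total_sold = 63
  Event 12 (sale 24): sell min(24,23)=23. stock: 23 - 23 = 0. total_sold = 86
  Event 13 (sale 18): sell min(18,0)=0. stock: 0 - 0 = 0. total_sold = 86
  Event 14 (return 8): 0 + 8 = 8
Final: stock = 8, total_sold = 86

Answer: 86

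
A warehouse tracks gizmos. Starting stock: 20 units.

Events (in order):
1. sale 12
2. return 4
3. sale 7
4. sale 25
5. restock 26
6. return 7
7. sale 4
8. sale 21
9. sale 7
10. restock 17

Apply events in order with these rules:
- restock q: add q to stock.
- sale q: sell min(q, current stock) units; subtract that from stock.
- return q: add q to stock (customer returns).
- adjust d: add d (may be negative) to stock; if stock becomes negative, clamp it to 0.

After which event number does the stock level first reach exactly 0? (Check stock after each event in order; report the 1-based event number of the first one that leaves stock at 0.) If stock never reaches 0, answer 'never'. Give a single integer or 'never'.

Processing events:
Start: stock = 20
  Event 1 (sale 12): sell min(12,20)=12. stock: 20 - 12 = 8. total_sold = 12
  Event 2 (return 4): 8 + 4 = 12
  Event 3 (sale 7): sell min(7,12)=7. stock: 12 - 7 = 5. total_sold = 19
  Event 4 (sale 25): sell min(25,5)=5. stock: 5 - 5 = 0. total_sold = 24
  Event 5 (restock 26): 0 + 26 = 26
  Event 6 (return 7): 26 + 7 = 33
  Event 7 (sale 4): sell min(4,33)=4. stock: 33 - 4 = 29. total_sold = 28
  Event 8 (sale 21): sell min(21,29)=21. stock: 29 - 21 = 8. total_sold = 49
  Event 9 (sale 7): sell min(7,8)=7. stock: 8 - 7 = 1. total_sold = 56
  Event 10 (restock 17): 1 + 17 = 18
Final: stock = 18, total_sold = 56

First zero at event 4.

Answer: 4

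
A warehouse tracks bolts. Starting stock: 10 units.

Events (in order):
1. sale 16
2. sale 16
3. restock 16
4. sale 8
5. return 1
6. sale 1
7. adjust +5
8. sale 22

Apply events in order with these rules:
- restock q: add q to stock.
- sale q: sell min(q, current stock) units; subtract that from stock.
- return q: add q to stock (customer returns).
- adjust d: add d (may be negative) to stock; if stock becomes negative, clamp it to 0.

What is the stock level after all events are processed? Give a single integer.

Answer: 0

Derivation:
Processing events:
Start: stock = 10
  Event 1 (sale 16): sell min(16,10)=10. stock: 10 - 10 = 0. total_sold = 10
  Event 2 (sale 16): sell min(16,0)=0. stock: 0 - 0 = 0. total_sold = 10
  Event 3 (restock 16): 0 + 16 = 16
  Event 4 (sale 8): sell min(8,16)=8. stock: 16 - 8 = 8. total_sold = 18
  Event 5 (return 1): 8 + 1 = 9
  Event 6 (sale 1): sell min(1,9)=1. stock: 9 - 1 = 8. total_sold = 19
  Event 7 (adjust +5): 8 + 5 = 13
  Event 8 (sale 22): sell min(22,13)=13. stock: 13 - 13 = 0. total_sold = 32
Final: stock = 0, total_sold = 32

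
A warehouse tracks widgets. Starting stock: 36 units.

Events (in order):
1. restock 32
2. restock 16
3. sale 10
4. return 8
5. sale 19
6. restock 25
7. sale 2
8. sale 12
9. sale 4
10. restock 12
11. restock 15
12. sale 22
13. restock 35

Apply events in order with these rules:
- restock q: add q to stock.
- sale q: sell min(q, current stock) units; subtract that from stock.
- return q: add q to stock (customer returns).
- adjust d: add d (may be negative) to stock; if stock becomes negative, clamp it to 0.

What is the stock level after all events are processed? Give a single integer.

Processing events:
Start: stock = 36
  Event 1 (restock 32): 36 + 32 = 68
  Event 2 (restock 16): 68 + 16 = 84
  Event 3 (sale 10): sell min(10,84)=10. stock: 84 - 10 = 74. total_sold = 10
  Event 4 (return 8): 74 + 8 = 82
  Event 5 (sale 19): sell min(19,82)=19. stock: 82 - 19 = 63. total_sold = 29
  Event 6 (restock 25): 63 + 25 = 88
  Event 7 (sale 2): sell min(2,88)=2. stock: 88 - 2 = 86. total_sold = 31
  Event 8 (sale 12): sell min(12,86)=12. stock: 86 - 12 = 74. total_sold = 43
  Event 9 (sale 4): sell min(4,74)=4. stock: 74 - 4 = 70. total_sold = 47
  Event 10 (restock 12): 70 + 12 = 82
  Event 11 (restock 15): 82 + 15 = 97
  Event 12 (sale 22): sell min(22,97)=22. stock: 97 - 22 = 75. total_sold = 69
  Event 13 (restock 35): 75 + 35 = 110
Final: stock = 110, total_sold = 69

Answer: 110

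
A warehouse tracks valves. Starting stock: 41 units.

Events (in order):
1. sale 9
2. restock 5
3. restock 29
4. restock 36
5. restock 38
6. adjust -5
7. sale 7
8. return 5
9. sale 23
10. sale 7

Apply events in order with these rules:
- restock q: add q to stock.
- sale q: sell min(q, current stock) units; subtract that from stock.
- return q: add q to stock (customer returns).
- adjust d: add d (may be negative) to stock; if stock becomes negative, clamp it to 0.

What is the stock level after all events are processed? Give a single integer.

Processing events:
Start: stock = 41
  Event 1 (sale 9): sell min(9,41)=9. stock: 41 - 9 = 32. total_sold = 9
  Event 2 (restock 5): 32 + 5 = 37
  Event 3 (restock 29): 37 + 29 = 66
  Event 4 (restock 36): 66 + 36 = 102
  Event 5 (restock 38): 102 + 38 = 140
  Event 6 (adjust -5): 140 + -5 = 135
  Event 7 (sale 7): sell min(7,135)=7. stock: 135 - 7 = 128. total_sold = 16
  Event 8 (return 5): 128 + 5 = 133
  Event 9 (sale 23): sell min(23,133)=23. stock: 133 - 23 = 110. total_sold = 39
  Event 10 (sale 7): sell min(7,110)=7. stock: 110 - 7 = 103. total_sold = 46
Final: stock = 103, total_sold = 46

Answer: 103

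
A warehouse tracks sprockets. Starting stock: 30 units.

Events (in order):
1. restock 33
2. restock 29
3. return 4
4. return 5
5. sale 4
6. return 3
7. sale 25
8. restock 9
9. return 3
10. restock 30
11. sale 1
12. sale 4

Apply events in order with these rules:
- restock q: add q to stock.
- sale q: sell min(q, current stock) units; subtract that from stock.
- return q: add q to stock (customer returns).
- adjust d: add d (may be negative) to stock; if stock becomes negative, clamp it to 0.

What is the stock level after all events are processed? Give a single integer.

Answer: 112

Derivation:
Processing events:
Start: stock = 30
  Event 1 (restock 33): 30 + 33 = 63
  Event 2 (restock 29): 63 + 29 = 92
  Event 3 (return 4): 92 + 4 = 96
  Event 4 (return 5): 96 + 5 = 101
  Event 5 (sale 4): sell min(4,101)=4. stock: 101 - 4 = 97. total_sold = 4
  Event 6 (return 3): 97 + 3 = 100
  Event 7 (sale 25): sell min(25,100)=25. stock: 100 - 25 = 75. total_sold = 29
  Event 8 (restock 9): 75 + 9 = 84
  Event 9 (return 3): 84 + 3 = 87
  Event 10 (restock 30): 87 + 30 = 117
  Event 11 (sale 1): sell min(1,117)=1. stock: 117 - 1 = 116. total_sold = 30
  Event 12 (sale 4): sell min(4,116)=4. stock: 116 - 4 = 112. total_sold = 34
Final: stock = 112, total_sold = 34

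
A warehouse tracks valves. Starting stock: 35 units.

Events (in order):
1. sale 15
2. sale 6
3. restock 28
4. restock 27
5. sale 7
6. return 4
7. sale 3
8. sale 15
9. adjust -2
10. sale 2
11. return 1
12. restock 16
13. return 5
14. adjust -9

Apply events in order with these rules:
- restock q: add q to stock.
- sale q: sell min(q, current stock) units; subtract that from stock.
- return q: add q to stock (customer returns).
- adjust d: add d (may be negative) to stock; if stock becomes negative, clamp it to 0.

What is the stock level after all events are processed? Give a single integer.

Answer: 57

Derivation:
Processing events:
Start: stock = 35
  Event 1 (sale 15): sell min(15,35)=15. stock: 35 - 15 = 20. total_sold = 15
  Event 2 (sale 6): sell min(6,20)=6. stock: 20 - 6 = 14. total_sold = 21
  Event 3 (restock 28): 14 + 28 = 42
  Event 4 (restock 27): 42 + 27 = 69
  Event 5 (sale 7): sell min(7,69)=7. stock: 69 - 7 = 62. total_sold = 28
  Event 6 (return 4): 62 + 4 = 66
  Event 7 (sale 3): sell min(3,66)=3. stock: 66 - 3 = 63. total_sold = 31
  Event 8 (sale 15): sell min(15,63)=15. stock: 63 - 15 = 48. total_sold = 46
  Event 9 (adjust -2): 48 + -2 = 46
  Event 10 (sale 2): sell min(2,46)=2. stock: 46 - 2 = 44. total_sold = 48
  Event 11 (return 1): 44 + 1 = 45
  Event 12 (restock 16): 45 + 16 = 61
  Event 13 (return 5): 61 + 5 = 66
  Event 14 (adjust -9): 66 + -9 = 57
Final: stock = 57, total_sold = 48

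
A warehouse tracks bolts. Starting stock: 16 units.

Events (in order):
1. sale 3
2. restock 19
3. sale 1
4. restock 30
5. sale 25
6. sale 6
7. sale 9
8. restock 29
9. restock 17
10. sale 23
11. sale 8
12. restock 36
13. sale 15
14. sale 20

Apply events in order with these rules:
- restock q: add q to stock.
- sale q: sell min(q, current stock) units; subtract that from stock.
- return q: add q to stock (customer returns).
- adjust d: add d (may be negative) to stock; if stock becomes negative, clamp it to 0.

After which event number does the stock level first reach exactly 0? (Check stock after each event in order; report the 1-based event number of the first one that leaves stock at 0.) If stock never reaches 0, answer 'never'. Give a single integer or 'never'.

Answer: never

Derivation:
Processing events:
Start: stock = 16
  Event 1 (sale 3): sell min(3,16)=3. stock: 16 - 3 = 13. total_sold = 3
  Event 2 (restock 19): 13 + 19 = 32
  Event 3 (sale 1): sell min(1,32)=1. stock: 32 - 1 = 31. total_sold = 4
  Event 4 (restock 30): 31 + 30 = 61
  Event 5 (sale 25): sell min(25,61)=25. stock: 61 - 25 = 36. total_sold = 29
  Event 6 (sale 6): sell min(6,36)=6. stock: 36 - 6 = 30. total_sold = 35
  Event 7 (sale 9): sell min(9,30)=9. stock: 30 - 9 = 21. total_sold = 44
  Event 8 (restock 29): 21 + 29 = 50
  Event 9 (restock 17): 50 + 17 = 67
  Event 10 (sale 23): sell min(23,67)=23. stock: 67 - 23 = 44. total_sold = 67
  Event 11 (sale 8): sell min(8,44)=8. stock: 44 - 8 = 36. total_sold = 75
  Event 12 (restock 36): 36 + 36 = 72
  Event 13 (sale 15): sell min(15,72)=15. stock: 72 - 15 = 57. total_sold = 90
  Event 14 (sale 20): sell min(20,57)=20. stock: 57 - 20 = 37. total_sold = 110
Final: stock = 37, total_sold = 110

Stock never reaches 0.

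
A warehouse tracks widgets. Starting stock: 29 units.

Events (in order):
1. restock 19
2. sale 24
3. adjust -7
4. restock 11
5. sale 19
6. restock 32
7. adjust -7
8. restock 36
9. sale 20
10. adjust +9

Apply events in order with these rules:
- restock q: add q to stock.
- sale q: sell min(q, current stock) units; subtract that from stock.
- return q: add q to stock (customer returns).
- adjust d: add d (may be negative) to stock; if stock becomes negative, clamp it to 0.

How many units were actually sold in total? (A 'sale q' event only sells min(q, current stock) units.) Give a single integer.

Answer: 63

Derivation:
Processing events:
Start: stock = 29
  Event 1 (restock 19): 29 + 19 = 48
  Event 2 (sale 24): sell min(24,48)=24. stock: 48 - 24 = 24. total_sold = 24
  Event 3 (adjust -7): 24 + -7 = 17
  Event 4 (restock 11): 17 + 11 = 28
  Event 5 (sale 19): sell min(19,28)=19. stock: 28 - 19 = 9. total_sold = 43
  Event 6 (restock 32): 9 + 32 = 41
  Event 7 (adjust -7): 41 + -7 = 34
  Event 8 (restock 36): 34 + 36 = 70
  Event 9 (sale 20): sell min(20,70)=20. stock: 70 - 20 = 50. total_sold = 63
  Event 10 (adjust +9): 50 + 9 = 59
Final: stock = 59, total_sold = 63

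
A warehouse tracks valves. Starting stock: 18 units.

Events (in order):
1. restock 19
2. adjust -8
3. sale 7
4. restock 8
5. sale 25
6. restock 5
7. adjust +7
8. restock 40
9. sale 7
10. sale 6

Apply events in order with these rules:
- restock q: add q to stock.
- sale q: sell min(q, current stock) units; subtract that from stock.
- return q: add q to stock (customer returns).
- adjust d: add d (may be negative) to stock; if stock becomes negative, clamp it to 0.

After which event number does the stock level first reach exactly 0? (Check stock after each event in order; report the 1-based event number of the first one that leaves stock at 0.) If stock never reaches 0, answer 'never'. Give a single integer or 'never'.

Answer: never

Derivation:
Processing events:
Start: stock = 18
  Event 1 (restock 19): 18 + 19 = 37
  Event 2 (adjust -8): 37 + -8 = 29
  Event 3 (sale 7): sell min(7,29)=7. stock: 29 - 7 = 22. total_sold = 7
  Event 4 (restock 8): 22 + 8 = 30
  Event 5 (sale 25): sell min(25,30)=25. stock: 30 - 25 = 5. total_sold = 32
  Event 6 (restock 5): 5 + 5 = 10
  Event 7 (adjust +7): 10 + 7 = 17
  Event 8 (restock 40): 17 + 40 = 57
  Event 9 (sale 7): sell min(7,57)=7. stock: 57 - 7 = 50. total_sold = 39
  Event 10 (sale 6): sell min(6,50)=6. stock: 50 - 6 = 44. total_sold = 45
Final: stock = 44, total_sold = 45

Stock never reaches 0.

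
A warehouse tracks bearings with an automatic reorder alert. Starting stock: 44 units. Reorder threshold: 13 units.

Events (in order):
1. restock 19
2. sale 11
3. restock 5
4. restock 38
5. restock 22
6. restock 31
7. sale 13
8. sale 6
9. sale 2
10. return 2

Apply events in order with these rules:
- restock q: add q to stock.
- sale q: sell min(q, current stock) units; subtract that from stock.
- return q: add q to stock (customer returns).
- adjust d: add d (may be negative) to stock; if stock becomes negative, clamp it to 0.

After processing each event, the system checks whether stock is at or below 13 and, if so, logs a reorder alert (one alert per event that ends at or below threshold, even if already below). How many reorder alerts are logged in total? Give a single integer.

Processing events:
Start: stock = 44
  Event 1 (restock 19): 44 + 19 = 63
  Event 2 (sale 11): sell min(11,63)=11. stock: 63 - 11 = 52. total_sold = 11
  Event 3 (restock 5): 52 + 5 = 57
  Event 4 (restock 38): 57 + 38 = 95
  Event 5 (restock 22): 95 + 22 = 117
  Event 6 (restock 31): 117 + 31 = 148
  Event 7 (sale 13): sell min(13,148)=13. stock: 148 - 13 = 135. total_sold = 24
  Event 8 (sale 6): sell min(6,135)=6. stock: 135 - 6 = 129. total_sold = 30
  Event 9 (sale 2): sell min(2,129)=2. stock: 129 - 2 = 127. total_sold = 32
  Event 10 (return 2): 127 + 2 = 129
Final: stock = 129, total_sold = 32

Checking against threshold 13:
  After event 1: stock=63 > 13
  After event 2: stock=52 > 13
  After event 3: stock=57 > 13
  After event 4: stock=95 > 13
  After event 5: stock=117 > 13
  After event 6: stock=148 > 13
  After event 7: stock=135 > 13
  After event 8: stock=129 > 13
  After event 9: stock=127 > 13
  After event 10: stock=129 > 13
Alert events: []. Count = 0

Answer: 0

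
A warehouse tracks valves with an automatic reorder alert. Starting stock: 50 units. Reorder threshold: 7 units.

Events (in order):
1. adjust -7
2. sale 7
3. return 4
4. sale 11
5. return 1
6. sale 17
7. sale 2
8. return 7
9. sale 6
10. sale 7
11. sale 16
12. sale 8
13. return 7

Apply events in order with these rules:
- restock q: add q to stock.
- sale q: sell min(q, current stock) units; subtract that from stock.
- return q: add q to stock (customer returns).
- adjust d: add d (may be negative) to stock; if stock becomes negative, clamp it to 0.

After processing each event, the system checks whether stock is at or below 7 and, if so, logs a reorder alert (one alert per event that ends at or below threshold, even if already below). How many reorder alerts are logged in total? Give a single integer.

Processing events:
Start: stock = 50
  Event 1 (adjust -7): 50 + -7 = 43
  Event 2 (sale 7): sell min(7,43)=7. stock: 43 - 7 = 36. total_sold = 7
  Event 3 (return 4): 36 + 4 = 40
  Event 4 (sale 11): sell min(11,40)=11. stock: 40 - 11 = 29. total_sold = 18
  Event 5 (return 1): 29 + 1 = 30
  Event 6 (sale 17): sell min(17,30)=17. stock: 30 - 17 = 13. total_sold = 35
  Event 7 (sale 2): sell min(2,13)=2. stock: 13 - 2 = 11. total_sold = 37
  Event 8 (return 7): 11 + 7 = 18
  Event 9 (sale 6): sell min(6,18)=6. stock: 18 - 6 = 12. total_sold = 43
  Event 10 (sale 7): sell min(7,12)=7. stock: 12 - 7 = 5. total_sold = 50
  Event 11 (sale 16): sell min(16,5)=5. stock: 5 - 5 = 0. total_sold = 55
  Event 12 (sale 8): sell min(8,0)=0. stock: 0 - 0 = 0. total_sold = 55
  Event 13 (return 7): 0 + 7 = 7
Final: stock = 7, total_sold = 55

Checking against threshold 7:
  After event 1: stock=43 > 7
  After event 2: stock=36 > 7
  After event 3: stock=40 > 7
  After event 4: stock=29 > 7
  After event 5: stock=30 > 7
  After event 6: stock=13 > 7
  After event 7: stock=11 > 7
  After event 8: stock=18 > 7
  After event 9: stock=12 > 7
  After event 10: stock=5 <= 7 -> ALERT
  After event 11: stock=0 <= 7 -> ALERT
  After event 12: stock=0 <= 7 -> ALERT
  After event 13: stock=7 <= 7 -> ALERT
Alert events: [10, 11, 12, 13]. Count = 4

Answer: 4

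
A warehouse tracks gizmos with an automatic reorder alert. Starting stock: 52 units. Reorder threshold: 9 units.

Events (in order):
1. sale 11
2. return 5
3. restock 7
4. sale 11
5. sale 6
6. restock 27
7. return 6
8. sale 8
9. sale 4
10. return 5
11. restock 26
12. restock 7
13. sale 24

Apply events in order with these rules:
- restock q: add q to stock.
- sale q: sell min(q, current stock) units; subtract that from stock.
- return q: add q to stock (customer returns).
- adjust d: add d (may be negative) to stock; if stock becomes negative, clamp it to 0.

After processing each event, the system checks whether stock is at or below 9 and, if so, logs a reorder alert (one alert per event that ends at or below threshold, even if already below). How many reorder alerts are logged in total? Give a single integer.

Answer: 0

Derivation:
Processing events:
Start: stock = 52
  Event 1 (sale 11): sell min(11,52)=11. stock: 52 - 11 = 41. total_sold = 11
  Event 2 (return 5): 41 + 5 = 46
  Event 3 (restock 7): 46 + 7 = 53
  Event 4 (sale 11): sell min(11,53)=11. stock: 53 - 11 = 42. total_sold = 22
  Event 5 (sale 6): sell min(6,42)=6. stock: 42 - 6 = 36. total_sold = 28
  Event 6 (restock 27): 36 + 27 = 63
  Event 7 (return 6): 63 + 6 = 69
  Event 8 (sale 8): sell min(8,69)=8. stock: 69 - 8 = 61. total_sold = 36
  Event 9 (sale 4): sell min(4,61)=4. stock: 61 - 4 = 57. total_sold = 40
  Event 10 (return 5): 57 + 5 = 62
  Event 11 (restock 26): 62 + 26 = 88
  Event 12 (restock 7): 88 + 7 = 95
  Event 13 (sale 24): sell min(24,95)=24. stock: 95 - 24 = 71. total_sold = 64
Final: stock = 71, total_sold = 64

Checking against threshold 9:
  After event 1: stock=41 > 9
  After event 2: stock=46 > 9
  After event 3: stock=53 > 9
  After event 4: stock=42 > 9
  After event 5: stock=36 > 9
  After event 6: stock=63 > 9
  After event 7: stock=69 > 9
  After event 8: stock=61 > 9
  After event 9: stock=57 > 9
  After event 10: stock=62 > 9
  After event 11: stock=88 > 9
  After event 12: stock=95 > 9
  After event 13: stock=71 > 9
Alert events: []. Count = 0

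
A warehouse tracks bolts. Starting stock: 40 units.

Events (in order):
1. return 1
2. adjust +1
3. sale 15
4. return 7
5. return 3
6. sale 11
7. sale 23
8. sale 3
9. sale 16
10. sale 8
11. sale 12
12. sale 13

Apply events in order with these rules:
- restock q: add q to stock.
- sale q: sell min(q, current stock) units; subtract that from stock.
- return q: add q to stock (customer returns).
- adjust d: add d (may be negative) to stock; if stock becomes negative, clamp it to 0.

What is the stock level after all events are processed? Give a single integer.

Answer: 0

Derivation:
Processing events:
Start: stock = 40
  Event 1 (return 1): 40 + 1 = 41
  Event 2 (adjust +1): 41 + 1 = 42
  Event 3 (sale 15): sell min(15,42)=15. stock: 42 - 15 = 27. total_sold = 15
  Event 4 (return 7): 27 + 7 = 34
  Event 5 (return 3): 34 + 3 = 37
  Event 6 (sale 11): sell min(11,37)=11. stock: 37 - 11 = 26. total_sold = 26
  Event 7 (sale 23): sell min(23,26)=23. stock: 26 - 23 = 3. total_sold = 49
  Event 8 (sale 3): sell min(3,3)=3. stock: 3 - 3 = 0. total_sold = 52
  Event 9 (sale 16): sell min(16,0)=0. stock: 0 - 0 = 0. total_sold = 52
  Event 10 (sale 8): sell min(8,0)=0. stock: 0 - 0 = 0. total_sold = 52
  Event 11 (sale 12): sell min(12,0)=0. stock: 0 - 0 = 0. total_sold = 52
  Event 12 (sale 13): sell min(13,0)=0. stock: 0 - 0 = 0. total_sold = 52
Final: stock = 0, total_sold = 52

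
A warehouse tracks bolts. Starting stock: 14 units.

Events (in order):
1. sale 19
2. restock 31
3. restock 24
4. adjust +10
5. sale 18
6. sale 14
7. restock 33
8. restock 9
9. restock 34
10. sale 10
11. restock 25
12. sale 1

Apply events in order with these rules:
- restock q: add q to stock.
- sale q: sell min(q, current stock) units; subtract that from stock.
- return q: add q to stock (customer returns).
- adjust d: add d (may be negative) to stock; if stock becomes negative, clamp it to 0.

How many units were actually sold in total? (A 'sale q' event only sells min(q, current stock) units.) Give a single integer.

Processing events:
Start: stock = 14
  Event 1 (sale 19): sell min(19,14)=14. stock: 14 - 14 = 0. total_sold = 14
  Event 2 (restock 31): 0 + 31 = 31
  Event 3 (restock 24): 31 + 24 = 55
  Event 4 (adjust +10): 55 + 10 = 65
  Event 5 (sale 18): sell min(18,65)=18. stock: 65 - 18 = 47. total_sold = 32
  Event 6 (sale 14): sell min(14,47)=14. stock: 47 - 14 = 33. total_sold = 46
  Event 7 (restock 33): 33 + 33 = 66
  Event 8 (restock 9): 66 + 9 = 75
  Event 9 (restock 34): 75 + 34 = 109
  Event 10 (sale 10): sell min(10,109)=10. stock: 109 - 10 = 99. total_sold = 56
  Event 11 (restock 25): 99 + 25 = 124
  Event 12 (sale 1): sell min(1,124)=1. stock: 124 - 1 = 123. total_sold = 57
Final: stock = 123, total_sold = 57

Answer: 57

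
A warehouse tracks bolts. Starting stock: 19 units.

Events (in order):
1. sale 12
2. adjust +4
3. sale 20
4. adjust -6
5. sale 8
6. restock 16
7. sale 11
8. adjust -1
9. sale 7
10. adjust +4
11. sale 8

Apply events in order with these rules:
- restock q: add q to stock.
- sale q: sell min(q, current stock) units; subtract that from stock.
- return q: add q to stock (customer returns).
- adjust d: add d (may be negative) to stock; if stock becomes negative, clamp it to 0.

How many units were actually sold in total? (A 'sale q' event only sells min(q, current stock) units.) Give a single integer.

Processing events:
Start: stock = 19
  Event 1 (sale 12): sell min(12,19)=12. stock: 19 - 12 = 7. total_sold = 12
  Event 2 (adjust +4): 7 + 4 = 11
  Event 3 (sale 20): sell min(20,11)=11. stock: 11 - 11 = 0. total_sold = 23
  Event 4 (adjust -6): 0 + -6 = 0 (clamped to 0)
  Event 5 (sale 8): sell min(8,0)=0. stock: 0 - 0 = 0. total_sold = 23
  Event 6 (restock 16): 0 + 16 = 16
  Event 7 (sale 11): sell min(11,16)=11. stock: 16 - 11 = 5. total_sold = 34
  Event 8 (adjust -1): 5 + -1 = 4
  Event 9 (sale 7): sell min(7,4)=4. stock: 4 - 4 = 0. total_sold = 38
  Event 10 (adjust +4): 0 + 4 = 4
  Event 11 (sale 8): sell min(8,4)=4. stock: 4 - 4 = 0. total_sold = 42
Final: stock = 0, total_sold = 42

Answer: 42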